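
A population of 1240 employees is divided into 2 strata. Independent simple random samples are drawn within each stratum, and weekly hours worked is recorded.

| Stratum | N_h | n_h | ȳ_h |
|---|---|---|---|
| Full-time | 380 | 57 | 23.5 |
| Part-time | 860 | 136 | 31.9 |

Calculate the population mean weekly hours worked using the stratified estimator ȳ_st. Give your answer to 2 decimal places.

ȳ_st ≈ 29.33

N = Σ N_h = 1240. Stratum weights W_h = N_h/N.
ȳ_st = (380·23.5 + 860·31.9) / 1240 = 29.3258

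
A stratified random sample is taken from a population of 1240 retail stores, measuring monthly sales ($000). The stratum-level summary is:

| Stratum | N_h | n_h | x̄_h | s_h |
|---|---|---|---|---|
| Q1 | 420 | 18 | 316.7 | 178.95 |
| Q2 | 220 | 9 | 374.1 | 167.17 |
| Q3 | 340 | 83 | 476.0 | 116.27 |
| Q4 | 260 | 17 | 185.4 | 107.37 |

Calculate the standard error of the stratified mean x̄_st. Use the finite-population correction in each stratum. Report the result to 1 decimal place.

SE(x̄_st) ≈ 18.1

V̂(x̄_st) = Σ W_h² (1 − n_h/N_h) s_h²/n_h, with W_h = N_h/N and N = 1240:
  stratum Q1: (420/1240)²·(1 − 18/420)·178.95²/18 = 195.354
  stratum Q2: (220/1240)²·(1 − 9/220)·167.17²/9 = 93.7424
  stratum Q3: (340/1240)²·(1 − 83/340)·116.27²/83 = 9.25605
  stratum Q4: (260/1240)²·(1 − 17/260)·107.37²/17 = 27.8646
V̂(x̄_st) = 326.217
SE(x̄_st) = √326.217 = 18.0615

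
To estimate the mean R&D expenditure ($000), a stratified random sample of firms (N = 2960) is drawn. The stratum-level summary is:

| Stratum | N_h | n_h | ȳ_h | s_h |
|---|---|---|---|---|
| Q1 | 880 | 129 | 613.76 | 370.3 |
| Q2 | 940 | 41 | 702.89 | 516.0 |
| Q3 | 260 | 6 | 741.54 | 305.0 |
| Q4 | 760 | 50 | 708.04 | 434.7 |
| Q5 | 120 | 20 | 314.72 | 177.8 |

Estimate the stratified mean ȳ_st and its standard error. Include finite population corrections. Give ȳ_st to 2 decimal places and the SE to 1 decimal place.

ȳ_st = Σ W_h ȳ_h = (880·613.76 + 940·702.89 + 260·741.54 + 760·708.04 + 120·314.72)/2960 = 665.37250
V̂(ȳ_st) = Σ W_h² (1 − n_h/N_h) s_h²/n_h, with W_h = N_h/N and N = 2960:
  stratum Q1: (880/2960)²·(1 − 129/880)·370.3²/129 = 80.1783
  stratum Q2: (940/2960)²·(1 − 41/940)·516.0²/41 = 626.354
  stratum Q3: (260/2960)²·(1 − 6/260)·305.0²/6 = 116.862
  stratum Q4: (760/2960)²·(1 − 50/760)·434.7²/50 = 232.754
  stratum Q5: (120/2960)²·(1 − 20/120)·177.8²/20 = 2.16487
V̂(ȳ_st) = 1058.31
SE(ȳ_st) = √1058.31 = 32.5317

ȳ_st ≈ 665.37, SE ≈ 32.5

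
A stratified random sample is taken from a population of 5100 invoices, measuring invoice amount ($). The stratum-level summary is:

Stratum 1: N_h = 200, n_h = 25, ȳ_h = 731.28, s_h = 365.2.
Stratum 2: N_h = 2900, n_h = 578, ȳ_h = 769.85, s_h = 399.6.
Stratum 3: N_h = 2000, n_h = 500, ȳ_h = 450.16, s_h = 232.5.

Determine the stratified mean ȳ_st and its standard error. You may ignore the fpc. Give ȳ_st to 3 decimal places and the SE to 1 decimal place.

ȳ_st = Σ W_h ȳ_h = (200·731.28 + 2900·769.85 + 2000·450.16)/5100 = 642.96882
V̂(ȳ_st) = Σ W_h² s_h²/n_h, with W_h = N_h/N and N = 5100:
  stratum 1: (200/5100)²·365.2²/25 = 8.20429
  stratum 2: (2900/5100)²·399.6²/578 = 89.3262
  stratum 3: (2000/5100)²·232.5²/500 = 16.6263
V̂(ȳ_st) = 114.157
SE(ȳ_st) = √114.157 = 10.6844

ȳ_st ≈ 642.969, SE ≈ 10.7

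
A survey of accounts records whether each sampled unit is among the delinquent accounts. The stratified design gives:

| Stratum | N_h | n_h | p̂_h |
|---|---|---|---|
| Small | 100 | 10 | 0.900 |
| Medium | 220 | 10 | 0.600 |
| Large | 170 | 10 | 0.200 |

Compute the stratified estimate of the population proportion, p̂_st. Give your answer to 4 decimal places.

p̂_st ≈ 0.5224

N = 490; stratum weights W_h = N_h/N.
p̂_st = Σ W_h p̂_h = (100·0.900 + 220·0.600 + 170·0.200)/490 = 0.52245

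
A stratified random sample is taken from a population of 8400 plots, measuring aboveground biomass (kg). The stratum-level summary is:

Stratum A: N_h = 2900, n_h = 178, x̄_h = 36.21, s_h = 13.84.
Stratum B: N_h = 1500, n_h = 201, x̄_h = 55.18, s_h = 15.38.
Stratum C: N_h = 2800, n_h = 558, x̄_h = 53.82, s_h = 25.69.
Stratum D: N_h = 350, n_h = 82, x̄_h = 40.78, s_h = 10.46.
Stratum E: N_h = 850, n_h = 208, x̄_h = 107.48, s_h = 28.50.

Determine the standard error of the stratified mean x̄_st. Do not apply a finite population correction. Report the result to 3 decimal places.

SE(x̄_st) ≈ 0.583

V̂(x̄_st) = Σ W_h² s_h²/n_h, with W_h = N_h/N and N = 8400:
  stratum A: (2900/8400)²·13.84²/178 = 0.12826
  stratum B: (1500/8400)²·15.38²/201 = 0.0375267
  stratum C: (2800/8400)²·25.69²/558 = 0.131417
  stratum D: (350/8400)²·10.46²/82 = 0.00231647
  stratum E: (850/8400)²·28.50²/208 = 0.0399858
V̂(x̄_st) = 0.339505
SE(x̄_st) = √0.339505 = 0.582671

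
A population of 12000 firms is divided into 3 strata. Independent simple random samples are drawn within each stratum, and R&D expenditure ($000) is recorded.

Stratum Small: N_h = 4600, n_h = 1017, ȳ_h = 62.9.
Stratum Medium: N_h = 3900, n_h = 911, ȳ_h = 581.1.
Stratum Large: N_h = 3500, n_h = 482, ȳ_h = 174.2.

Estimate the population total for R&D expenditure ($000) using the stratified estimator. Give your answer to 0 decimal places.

τ̂_st = Σ N_h ȳ_h = 4600·62.9 + 3900·581.1 + 3500·174.2 = 3165330

τ̂_st ≈ 3165330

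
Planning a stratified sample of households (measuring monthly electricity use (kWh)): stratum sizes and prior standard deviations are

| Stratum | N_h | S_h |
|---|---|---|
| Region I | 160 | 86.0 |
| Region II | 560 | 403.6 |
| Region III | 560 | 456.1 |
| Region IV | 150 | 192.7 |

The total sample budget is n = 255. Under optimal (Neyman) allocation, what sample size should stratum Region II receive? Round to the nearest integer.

110

Neyman allocation: n_h = n · N_h S_h / Σ N_i S_i, with n = 255.
  stratum Region I: N_h·S_h = 160·86.0 = 13760.00
  stratum Region II: N_h·S_h = 560·403.6 = 226016.00
  stratum Region III: N_h·S_h = 560·456.1 = 255416.00
  stratum Region IV: N_h·S_h = 150·192.7 = 28905.00
Σ N_h S_h = 524097.00
n for stratum Region II = 255·226016.00/524097.00 = 109.968 → 110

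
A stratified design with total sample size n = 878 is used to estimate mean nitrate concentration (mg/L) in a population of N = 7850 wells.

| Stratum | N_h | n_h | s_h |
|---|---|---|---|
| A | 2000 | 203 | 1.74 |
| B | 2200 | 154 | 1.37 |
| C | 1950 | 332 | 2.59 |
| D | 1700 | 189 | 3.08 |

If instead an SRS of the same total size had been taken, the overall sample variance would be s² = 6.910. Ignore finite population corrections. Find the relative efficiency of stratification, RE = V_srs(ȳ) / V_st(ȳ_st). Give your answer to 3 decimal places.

RE ≈ 1.424

V̂(ȳ_st) = Σ W_h² s_h²/n_h, with W_h = N_h/N and N = 7850:
  stratum A: (2000/7850)²·1.74²/203 = 0.000968107
  stratum B: (2200/7850)²·1.37²/154 = 0.000957252
  stratum C: (1950/7850)²·2.59²/332 = 0.00124678
  stratum D: (1700/7850)²·3.08²/189 = 0.00235396
V_st = 0.0055261
V_srs = s²/n = 6.910/878 = 0.00787016
Relative efficiency = V_srs / V_st = 0.00787016/0.0055261 = 1.4242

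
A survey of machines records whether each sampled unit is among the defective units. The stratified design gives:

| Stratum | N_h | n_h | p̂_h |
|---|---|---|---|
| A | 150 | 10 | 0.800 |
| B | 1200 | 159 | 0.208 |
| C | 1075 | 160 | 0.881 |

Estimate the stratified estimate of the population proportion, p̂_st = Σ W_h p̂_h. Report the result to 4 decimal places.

p̂_st ≈ 0.5430

N = 2425; stratum weights W_h = N_h/N.
p̂_st = Σ W_h p̂_h = (150·0.800 + 1200·0.208 + 1075·0.881)/2425 = 0.54296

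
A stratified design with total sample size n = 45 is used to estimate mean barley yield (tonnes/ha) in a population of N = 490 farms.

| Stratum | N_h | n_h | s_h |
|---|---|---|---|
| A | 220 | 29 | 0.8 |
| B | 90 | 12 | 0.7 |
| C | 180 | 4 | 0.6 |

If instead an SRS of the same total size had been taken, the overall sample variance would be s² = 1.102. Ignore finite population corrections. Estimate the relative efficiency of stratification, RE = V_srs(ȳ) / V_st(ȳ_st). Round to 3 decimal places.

V̂(ȳ_st) = Σ W_h² s_h²/n_h, with W_h = N_h/N and N = 490:
  stratum A: (220/490)²·0.8²/29 = 0.00444872
  stratum B: (90/490)²·0.7²/12 = 0.00137755
  stratum C: (180/490)²·0.6²/4 = 0.0121449
V_st = 0.0179712
V_srs = s²/n = 1.102/45 = 0.0244889
Relative efficiency = V_srs / V_st = 0.0244889/0.0179712 = 1.3627

RE ≈ 1.363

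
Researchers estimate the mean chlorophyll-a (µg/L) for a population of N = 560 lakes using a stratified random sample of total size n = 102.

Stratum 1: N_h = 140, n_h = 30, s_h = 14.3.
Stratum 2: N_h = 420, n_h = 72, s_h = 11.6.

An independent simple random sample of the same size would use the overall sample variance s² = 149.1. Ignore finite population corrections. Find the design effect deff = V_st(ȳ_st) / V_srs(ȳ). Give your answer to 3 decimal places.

V̂(ȳ_st) = Σ W_h² s_h²/n_h, with W_h = N_h/N and N = 560:
  stratum 1: (140/560)²·14.3²/30 = 0.426021
  stratum 2: (420/560)²·11.6²/72 = 1.05125
V_st = 1.47727
V_srs = s²/n = 149.1/102 = 1.46176
deff = V_st / V_srs = 1.47727/1.46176 = 1.0106

deff ≈ 1.011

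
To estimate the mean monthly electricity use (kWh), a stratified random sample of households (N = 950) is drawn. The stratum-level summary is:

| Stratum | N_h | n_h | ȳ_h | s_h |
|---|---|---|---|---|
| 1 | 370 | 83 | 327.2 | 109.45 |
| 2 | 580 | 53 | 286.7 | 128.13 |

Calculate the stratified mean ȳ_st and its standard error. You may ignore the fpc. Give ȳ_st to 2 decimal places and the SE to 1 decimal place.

ȳ_st = Σ W_h ȳ_h = (370·327.2 + 580·286.7)/950 = 302.47368
V̂(ȳ_st) = Σ W_h² s_h²/n_h, with W_h = N_h/N and N = 950:
  stratum 1: (370/950)²·109.45²/83 = 21.8932
  stratum 2: (580/950)²·128.13²/53 = 115.461
V̂(ȳ_st) = 137.354
SE(ȳ_st) = √137.354 = 11.7198

ȳ_st ≈ 302.47, SE ≈ 11.7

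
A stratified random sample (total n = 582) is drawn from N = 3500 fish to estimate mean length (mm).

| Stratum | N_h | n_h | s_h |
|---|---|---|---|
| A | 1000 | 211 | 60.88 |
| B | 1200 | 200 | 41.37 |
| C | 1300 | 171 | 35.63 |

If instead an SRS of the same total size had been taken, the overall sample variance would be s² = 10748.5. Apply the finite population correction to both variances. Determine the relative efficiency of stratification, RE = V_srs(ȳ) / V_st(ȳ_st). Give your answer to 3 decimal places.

V̂(ȳ_st) = Σ W_h² (1 − n_h/N_h) s_h²/n_h, with W_h = N_h/N and N = 3500:
  stratum A: (1000/3500)²·(1 − 211/1000)·60.88²/211 = 1.13138
  stratum B: (1200/3500)²·(1 − 200/1200)·41.37²/200 = 0.838274
  stratum C: (1300/3500)²·(1 − 171/1300)·35.63²/171 = 0.889481
V_st = 2.85913
V_srs = (1 − 582/3500)·10748.5/582 = 15.3972
Relative efficiency = V_srs / V_st = 15.3972/2.85913 = 5.3853

RE ≈ 5.385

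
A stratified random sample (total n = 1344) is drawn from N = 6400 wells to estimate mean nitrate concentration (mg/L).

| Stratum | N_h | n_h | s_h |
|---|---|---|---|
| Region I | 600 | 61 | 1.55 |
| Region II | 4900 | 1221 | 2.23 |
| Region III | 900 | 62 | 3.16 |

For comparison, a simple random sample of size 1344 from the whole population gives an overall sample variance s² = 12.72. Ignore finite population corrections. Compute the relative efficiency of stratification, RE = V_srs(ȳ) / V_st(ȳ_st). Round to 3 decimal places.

V̂(ȳ_st) = Σ W_h² s_h²/n_h, with W_h = N_h/N and N = 6400:
  stratum Region I: (600/6400)²·1.55²/61 = 0.000346159
  stratum Region II: (4900/6400)²·2.23²/1221 = 0.00238741
  stratum Region III: (900/6400)²·3.16²/62 = 0.00318499
V_st = 0.00591855
V_srs = s²/n = 12.72/1344 = 0.00946429
Relative efficiency = V_srs / V_st = 0.00946429/0.00591855 = 1.5991

RE ≈ 1.599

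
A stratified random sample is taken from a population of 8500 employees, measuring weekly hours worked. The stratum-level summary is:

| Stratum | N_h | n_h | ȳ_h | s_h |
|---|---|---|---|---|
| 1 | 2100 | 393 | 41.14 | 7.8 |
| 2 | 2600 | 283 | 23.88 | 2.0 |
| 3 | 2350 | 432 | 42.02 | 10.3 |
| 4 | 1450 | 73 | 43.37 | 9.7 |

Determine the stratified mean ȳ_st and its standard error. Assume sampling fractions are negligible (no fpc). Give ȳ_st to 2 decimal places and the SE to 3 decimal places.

ȳ_st ≈ 36.48, SE ≈ 0.259

ȳ_st = Σ W_h ȳ_h = (2100·41.14 + 2600·23.88 + 2350·42.02 + 1450·43.37)/8500 = 36.48418
V̂(ȳ_st) = Σ W_h² s_h²/n_h, with W_h = N_h/N and N = 8500:
  stratum 1: (2100/8500)²·7.8²/393 = 0.00944925
  stratum 2: (2600/8500)²·2.0²/283 = 0.00132246
  stratum 3: (2350/8500)²·10.3²/432 = 0.0187711
  stratum 4: (1450/8500)²·9.7²/73 = 0.0375076
V̂(ȳ_st) = 0.0670503
SE(ȳ_st) = √0.0670503 = 0.258941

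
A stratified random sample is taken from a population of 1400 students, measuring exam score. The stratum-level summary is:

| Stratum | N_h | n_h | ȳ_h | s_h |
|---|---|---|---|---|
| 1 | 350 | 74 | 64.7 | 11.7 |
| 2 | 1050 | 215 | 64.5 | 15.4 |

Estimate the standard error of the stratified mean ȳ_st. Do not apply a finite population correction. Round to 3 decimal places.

SE(ȳ_st) ≈ 0.858

V̂(ȳ_st) = Σ W_h² s_h²/n_h, with W_h = N_h/N and N = 1400:
  stratum 1: (350/1400)²·11.7²/74 = 0.115617
  stratum 2: (1050/1400)²·15.4²/215 = 0.620477
V̂(ȳ_st) = 0.736093
SE(ȳ_st) = √0.736093 = 0.857959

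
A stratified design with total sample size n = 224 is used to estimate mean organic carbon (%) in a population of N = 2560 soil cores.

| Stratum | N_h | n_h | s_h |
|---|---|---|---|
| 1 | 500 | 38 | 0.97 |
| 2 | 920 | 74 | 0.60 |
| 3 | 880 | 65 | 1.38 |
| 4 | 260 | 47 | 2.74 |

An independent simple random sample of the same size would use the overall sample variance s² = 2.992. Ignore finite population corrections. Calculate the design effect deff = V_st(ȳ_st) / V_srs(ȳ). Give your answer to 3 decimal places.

deff ≈ 0.500

V̂(ȳ_st) = Σ W_h² s_h²/n_h, with W_h = N_h/N and N = 2560:
  stratum 1: (500/2560)²·0.97²/38 = 0.000944539
  stratum 2: (920/2560)²·0.60²/74 = 0.000628299
  stratum 3: (880/2560)²·1.38²/65 = 0.00346203
  stratum 4: (260/2560)²·2.74²/47 = 0.00164767
V_st = 0.00668253
V_srs = s²/n = 2.992/224 = 0.0133571
deff = V_st / V_srs = 0.00668253/0.0133571 = 0.5003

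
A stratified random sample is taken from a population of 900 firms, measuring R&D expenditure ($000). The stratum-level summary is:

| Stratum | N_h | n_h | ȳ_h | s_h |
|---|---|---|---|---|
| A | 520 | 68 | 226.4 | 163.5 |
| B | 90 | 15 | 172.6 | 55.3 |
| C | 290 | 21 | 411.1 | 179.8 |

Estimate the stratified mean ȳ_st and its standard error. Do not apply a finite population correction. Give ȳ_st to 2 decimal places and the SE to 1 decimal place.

ȳ_st = Σ W_h ȳ_h = (520·226.4 + 90·172.6 + 290·411.1)/900 = 280.53444
V̂(ȳ_st) = Σ W_h² s_h²/n_h, with W_h = N_h/N and N = 900:
  stratum A: (520/900)²·163.5²/68 = 131.235
  stratum B: (90/900)²·55.3²/15 = 2.03873
  stratum C: (290/900)²·179.8²/21 = 159.835
V̂(ȳ_st) = 293.108
SE(ȳ_st) = √293.108 = 17.1204

ȳ_st ≈ 280.53, SE ≈ 17.1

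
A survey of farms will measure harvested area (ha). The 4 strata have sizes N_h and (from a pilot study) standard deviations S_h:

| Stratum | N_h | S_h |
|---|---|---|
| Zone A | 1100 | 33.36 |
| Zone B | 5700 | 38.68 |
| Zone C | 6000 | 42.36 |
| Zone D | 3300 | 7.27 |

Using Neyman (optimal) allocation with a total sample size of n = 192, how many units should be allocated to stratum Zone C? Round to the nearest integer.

Neyman allocation: n_h = n · N_h S_h / Σ N_i S_i, with n = 192.
  stratum Zone A: N_h·S_h = 1100·33.36 = 36696.00
  stratum Zone B: N_h·S_h = 5700·38.68 = 220476.00
  stratum Zone C: N_h·S_h = 6000·42.36 = 254160.00
  stratum Zone D: N_h·S_h = 3300·7.27 = 23991.00
Σ N_h S_h = 535323.00
n for stratum Zone C = 192·254160.00/535323.00 = 91.158 → 91

91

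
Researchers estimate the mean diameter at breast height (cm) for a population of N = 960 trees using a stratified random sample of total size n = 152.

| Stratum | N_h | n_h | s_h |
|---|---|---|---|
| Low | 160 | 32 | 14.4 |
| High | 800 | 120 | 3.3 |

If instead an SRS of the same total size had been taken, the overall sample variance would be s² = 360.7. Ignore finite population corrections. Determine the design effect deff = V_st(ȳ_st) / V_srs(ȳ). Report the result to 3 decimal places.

V̂(ȳ_st) = Σ W_h² s_h²/n_h, with W_h = N_h/N and N = 960:
  stratum Low: (160/960)²·14.4²/32 = 0.18
  stratum High: (800/960)²·3.3²/120 = 0.0630208
V_st = 0.243021
V_srs = s²/n = 360.7/152 = 2.37303
deff = V_st / V_srs = 0.243021/2.37303 = 0.1024

deff ≈ 0.102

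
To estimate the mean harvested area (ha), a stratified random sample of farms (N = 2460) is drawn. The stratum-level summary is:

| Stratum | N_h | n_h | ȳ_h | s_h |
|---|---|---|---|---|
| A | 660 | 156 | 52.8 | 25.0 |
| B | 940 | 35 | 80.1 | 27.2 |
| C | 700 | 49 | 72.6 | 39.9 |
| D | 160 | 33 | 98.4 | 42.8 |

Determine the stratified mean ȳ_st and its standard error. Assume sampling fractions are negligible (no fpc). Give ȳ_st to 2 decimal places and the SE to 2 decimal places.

ȳ_st = Σ W_h ȳ_h = (660·52.8 + 940·80.1 + 700·72.6 + 160·98.4)/2460 = 71.83171
V̂(ȳ_st) = Σ W_h² s_h²/n_h, with W_h = N_h/N and N = 2460:
  stratum A: (660/2460)²·25.0²/156 = 0.288385
  stratum B: (940/2460)²·27.2²/35 = 3.08642
  stratum C: (700/2460)²·39.9²/49 = 2.63073
  stratum D: (160/2460)²·42.8²/33 = 0.234824
V̂(ȳ_st) = 6.24036
SE(ȳ_st) = √6.24036 = 2.49807

ȳ_st ≈ 71.83, SE ≈ 2.50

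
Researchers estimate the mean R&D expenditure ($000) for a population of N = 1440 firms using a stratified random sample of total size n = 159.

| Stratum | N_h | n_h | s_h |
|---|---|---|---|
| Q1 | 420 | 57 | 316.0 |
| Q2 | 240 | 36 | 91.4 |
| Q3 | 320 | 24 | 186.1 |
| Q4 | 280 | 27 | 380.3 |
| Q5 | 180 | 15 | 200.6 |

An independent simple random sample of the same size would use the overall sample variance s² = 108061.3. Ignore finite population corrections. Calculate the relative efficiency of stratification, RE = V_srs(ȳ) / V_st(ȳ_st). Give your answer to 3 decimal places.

V̂(ȳ_st) = Σ W_h² s_h²/n_h, with W_h = N_h/N and N = 1440:
  stratum Q1: (420/1440)²·316.0²/57 = 149.03
  stratum Q2: (240/1440)²·91.4²/36 = 6.44596
  stratum Q3: (320/1440)²·186.1²/24 = 71.2617
  stratum Q4: (280/1440)²·380.3²/27 = 202.526
  stratum Q5: (180/1440)²·200.6²/15 = 41.917
V_st = 471.18
V_srs = s²/n = 108061.3/159 = 679.631
Relative efficiency = V_srs / V_st = 679.631/471.18 = 1.4424

RE ≈ 1.442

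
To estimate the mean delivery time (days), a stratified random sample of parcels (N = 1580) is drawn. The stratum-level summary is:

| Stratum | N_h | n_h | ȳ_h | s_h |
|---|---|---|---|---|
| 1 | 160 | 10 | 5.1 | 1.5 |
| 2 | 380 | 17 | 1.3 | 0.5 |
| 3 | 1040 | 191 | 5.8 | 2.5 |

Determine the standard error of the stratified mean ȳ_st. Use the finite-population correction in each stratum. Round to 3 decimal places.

V̂(ȳ_st) = Σ W_h² (1 − n_h/N_h) s_h²/n_h, with W_h = N_h/N and N = 1580:
  stratum 1: (160/1580)²·(1 − 10/160)·1.5²/10 = 0.00216311
  stratum 2: (380/1580)²·(1 − 17/380)·0.5²/17 = 0.000812582
  stratum 3: (1040/1580)²·(1 − 191/1040)·2.5²/191 = 0.0115737
V̂(ȳ_st) = 0.0145494
SE(ȳ_st) = √0.0145494 = 0.120621

SE(ȳ_st) ≈ 0.121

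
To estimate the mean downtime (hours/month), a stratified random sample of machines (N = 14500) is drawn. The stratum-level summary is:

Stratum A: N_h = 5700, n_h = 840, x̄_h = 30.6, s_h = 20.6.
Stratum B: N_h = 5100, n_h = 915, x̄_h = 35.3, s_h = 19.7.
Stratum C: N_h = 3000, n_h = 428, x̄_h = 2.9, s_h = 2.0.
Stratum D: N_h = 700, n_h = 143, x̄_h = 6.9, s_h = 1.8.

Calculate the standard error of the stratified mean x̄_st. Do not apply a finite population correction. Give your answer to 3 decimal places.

SE(x̄_st) ≈ 0.362

V̂(x̄_st) = Σ W_h² s_h²/n_h, with W_h = N_h/N and N = 14500:
  stratum A: (5700/14500)²·20.6²/840 = 0.0780672
  stratum B: (5100/14500)²·19.7²/915 = 0.0524706
  stratum C: (3000/14500)²·2.0²/428 = 0.000400058
  stratum D: (700/14500)²·1.8²/143 = 5.28043e-05
V̂(x̄_st) = 0.130991
SE(x̄_st) = √0.130991 = 0.361926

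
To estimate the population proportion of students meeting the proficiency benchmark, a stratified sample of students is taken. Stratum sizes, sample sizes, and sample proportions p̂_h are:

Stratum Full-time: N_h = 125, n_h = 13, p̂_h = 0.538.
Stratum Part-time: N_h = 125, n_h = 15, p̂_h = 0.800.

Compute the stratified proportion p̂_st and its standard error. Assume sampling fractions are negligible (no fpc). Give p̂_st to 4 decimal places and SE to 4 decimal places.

N = 250; stratum weights W_h = N_h/N.
p̂_st = Σ W_h p̂_h = (125·0.538 + 125·0.800)/250 = 0.66900
V̂(p̂_st) = Σ W_h² p̂_h(1−p̂_h)/(n_h−1):
  stratum Full-time: (125/250)²·0.538·0.462/12 = 0.00517825
  stratum Part-time: (125/250)²·0.800·0.200/14 = 0.00285714
V̂(p̂_st) = 0.00803539; SE = √V̂ = 0.0896404

p̂_st ≈ 0.6690, SE ≈ 0.0896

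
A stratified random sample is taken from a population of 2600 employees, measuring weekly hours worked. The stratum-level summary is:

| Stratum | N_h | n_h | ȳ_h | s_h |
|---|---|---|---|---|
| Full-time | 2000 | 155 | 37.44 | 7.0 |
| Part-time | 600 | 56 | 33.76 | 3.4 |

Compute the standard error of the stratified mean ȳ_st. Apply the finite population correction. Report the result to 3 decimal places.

SE(ȳ_st) ≈ 0.427

V̂(ȳ_st) = Σ W_h² (1 − n_h/N_h) s_h²/n_h, with W_h = N_h/N and N = 2600:
  stratum Full-time: (2000/2600)²·(1 − 155/2000)·7.0²/155 = 0.172562
  stratum Part-time: (600/2600)²·(1 − 56/600)·3.4²/56 = 0.0099672
V̂(ȳ_st) = 0.182529
SE(ȳ_st) = √0.182529 = 0.427234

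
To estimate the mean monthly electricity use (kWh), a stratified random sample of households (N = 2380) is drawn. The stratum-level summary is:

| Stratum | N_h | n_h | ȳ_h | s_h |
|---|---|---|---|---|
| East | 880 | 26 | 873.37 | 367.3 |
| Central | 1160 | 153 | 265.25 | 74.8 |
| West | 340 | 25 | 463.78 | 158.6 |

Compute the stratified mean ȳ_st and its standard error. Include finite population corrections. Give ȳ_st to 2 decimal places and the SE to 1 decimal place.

ȳ_st ≈ 518.46, SE ≈ 26.7

ȳ_st = Σ W_h ȳ_h = (880·873.37 + 1160·265.25 + 340·463.78)/2380 = 518.46252
V̂(ȳ_st) = Σ W_h² (1 − n_h/N_h) s_h²/n_h, with W_h = N_h/N and N = 2380:
  stratum East: (880/2380)²·(1 − 26/880)·367.3²/26 = 688.423
  stratum Central: (1160/2380)²·(1 − 153/1160)·74.8²/153 = 7.54128
  stratum West: (340/2380)²·(1 − 25/340)·158.6²/25 = 19.024
V̂(ȳ_st) = 714.988
SE(ȳ_st) = √714.988 = 26.7393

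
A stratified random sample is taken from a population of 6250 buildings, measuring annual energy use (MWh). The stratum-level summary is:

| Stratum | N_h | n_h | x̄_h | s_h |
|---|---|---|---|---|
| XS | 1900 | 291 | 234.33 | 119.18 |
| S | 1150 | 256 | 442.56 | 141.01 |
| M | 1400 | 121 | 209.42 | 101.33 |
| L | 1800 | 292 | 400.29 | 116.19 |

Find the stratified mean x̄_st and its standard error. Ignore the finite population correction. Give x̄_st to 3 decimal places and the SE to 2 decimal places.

x̄_st ≈ 314.861, SE ≈ 3.90

x̄_st = Σ W_h x̄_h = (1900·234.33 + 1150·442.56 + 1400·209.42 + 1800·400.29)/6250 = 314.86096
V̂(x̄_st) = Σ W_h² s_h²/n_h, with W_h = N_h/N and N = 6250:
  stratum XS: (1900/6250)²·119.18²/291 = 4.51088
  stratum S: (1150/6250)²·141.01²/256 = 2.62964
  stratum M: (1400/6250)²·101.33²/121 = 4.25781
  stratum L: (1800/6250)²·116.19²/292 = 3.83477
V̂(x̄_st) = 15.2331
SE(x̄_st) = √15.2331 = 3.90296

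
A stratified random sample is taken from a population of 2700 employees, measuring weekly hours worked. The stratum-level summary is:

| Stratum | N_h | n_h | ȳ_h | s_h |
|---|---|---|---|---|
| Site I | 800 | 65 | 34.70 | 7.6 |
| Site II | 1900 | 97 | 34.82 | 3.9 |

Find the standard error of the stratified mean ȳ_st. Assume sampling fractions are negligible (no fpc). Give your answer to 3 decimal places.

V̂(ȳ_st) = Σ W_h² s_h²/n_h, with W_h = N_h/N and N = 2700:
  stratum Site I: (800/2700)²·7.6²/65 = 0.0780129
  stratum Site II: (1900/2700)²·3.9²/97 = 0.0776492
V̂(ȳ_st) = 0.155662
SE(ȳ_st) = √0.155662 = 0.39454

SE(ȳ_st) ≈ 0.395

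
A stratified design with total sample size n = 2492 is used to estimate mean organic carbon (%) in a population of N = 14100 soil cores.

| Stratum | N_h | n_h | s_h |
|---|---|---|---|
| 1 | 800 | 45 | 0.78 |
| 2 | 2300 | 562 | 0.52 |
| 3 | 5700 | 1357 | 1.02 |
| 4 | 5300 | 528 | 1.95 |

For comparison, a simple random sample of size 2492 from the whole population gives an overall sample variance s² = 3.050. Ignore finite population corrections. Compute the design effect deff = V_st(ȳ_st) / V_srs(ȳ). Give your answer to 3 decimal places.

V̂(ȳ_st) = Σ W_h² s_h²/n_h, with W_h = N_h/N and N = 14100:
  stratum 1: (800/14100)²·0.78²/45 = 4.3523e-05
  stratum 2: (2300/14100)²·0.52²/562 = 1.28023e-05
  stratum 3: (5700/14100)²·1.02²/1357 = 0.000125294
  stratum 4: (5300/14100)²·1.95²/528 = 0.00101753
V_st = 0.00119915
V_srs = s²/n = 3.050/2492 = 0.00122392
deff = V_st / V_srs = 0.00119915/0.00122392 = 0.9798

deff ≈ 0.980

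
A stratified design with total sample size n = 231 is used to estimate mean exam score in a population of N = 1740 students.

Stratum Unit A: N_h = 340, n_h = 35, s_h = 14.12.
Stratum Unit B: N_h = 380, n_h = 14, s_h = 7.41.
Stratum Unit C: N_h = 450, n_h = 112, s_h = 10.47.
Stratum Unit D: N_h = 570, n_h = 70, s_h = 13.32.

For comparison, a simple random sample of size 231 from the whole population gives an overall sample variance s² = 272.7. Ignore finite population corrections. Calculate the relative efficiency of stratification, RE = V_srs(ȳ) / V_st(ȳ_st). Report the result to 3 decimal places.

V̂(ȳ_st) = Σ W_h² s_h²/n_h, with W_h = N_h/N and N = 1740:
  stratum Unit A: (340/1740)²·14.12²/35 = 0.217501
  stratum Unit B: (380/1740)²·7.41²/14 = 0.187058
  stratum Unit C: (450/1740)²·10.47²/112 = 0.0654639
  stratum Unit D: (570/1740)²·13.32²/70 = 0.271995
V_st = 0.742018
V_srs = s²/n = 272.7/231 = 1.18052
Relative efficiency = V_srs / V_st = 1.18052/0.742018 = 1.5910

RE ≈ 1.591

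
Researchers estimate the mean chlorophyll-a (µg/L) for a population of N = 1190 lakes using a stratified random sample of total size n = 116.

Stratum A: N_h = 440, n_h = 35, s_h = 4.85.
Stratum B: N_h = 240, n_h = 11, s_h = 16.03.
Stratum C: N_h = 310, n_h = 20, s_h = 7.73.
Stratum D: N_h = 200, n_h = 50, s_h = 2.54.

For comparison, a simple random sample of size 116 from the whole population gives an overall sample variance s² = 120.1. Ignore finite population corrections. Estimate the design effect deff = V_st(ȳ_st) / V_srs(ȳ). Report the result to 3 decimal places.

deff ≈ 1.206

V̂(ȳ_st) = Σ W_h² s_h²/n_h, with W_h = N_h/N and N = 1190:
  stratum A: (440/1190)²·4.85²/35 = 0.0918812
  stratum B: (240/1190)²·16.03²/11 = 0.950174
  stratum C: (310/1190)²·7.73²/20 = 0.202749
  stratum D: (200/1190)²·2.54²/50 = 0.00364471
V_st = 1.24845
V_srs = s²/n = 120.1/116 = 1.03534
deff = V_st / V_srs = 1.24845/1.03534 = 1.2058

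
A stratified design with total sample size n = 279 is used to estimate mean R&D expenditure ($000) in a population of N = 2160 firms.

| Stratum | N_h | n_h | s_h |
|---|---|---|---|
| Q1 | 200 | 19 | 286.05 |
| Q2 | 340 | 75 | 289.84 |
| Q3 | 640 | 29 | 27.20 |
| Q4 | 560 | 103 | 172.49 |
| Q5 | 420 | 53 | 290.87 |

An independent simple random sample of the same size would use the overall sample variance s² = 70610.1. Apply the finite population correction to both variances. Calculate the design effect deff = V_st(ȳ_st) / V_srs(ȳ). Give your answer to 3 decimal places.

V̂(ȳ_st) = Σ W_h² (1 − n_h/N_h) s_h²/n_h, with W_h = N_h/N and N = 2160:
  stratum Q1: (200/2160)²·(1 − 19/200)·286.05²/19 = 33.4142
  stratum Q2: (340/2160)²·(1 − 75/340)·289.84²/75 = 21.6308
  stratum Q3: (640/2160)²·(1 − 29/640)·27.20²/29 = 2.13823
  stratum Q4: (560/2160)²·(1 − 103/560)·172.49²/103 = 15.8448
  stratum Q5: (420/2160)²·(1 − 53/420)·290.87²/53 = 52.7388
V_st = 125.767
V_srs = (1 − 279/2160)·70610.1/279 = 220.393
deff = V_st / V_srs = 125.767/220.393 = 0.5706

deff ≈ 0.571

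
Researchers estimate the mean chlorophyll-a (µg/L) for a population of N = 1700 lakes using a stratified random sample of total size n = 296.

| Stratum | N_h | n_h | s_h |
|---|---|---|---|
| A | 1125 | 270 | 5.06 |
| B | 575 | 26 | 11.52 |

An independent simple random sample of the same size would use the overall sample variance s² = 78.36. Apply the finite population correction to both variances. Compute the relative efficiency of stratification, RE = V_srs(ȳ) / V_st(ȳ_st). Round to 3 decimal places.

RE ≈ 0.371

V̂(ȳ_st) = Σ W_h² (1 − n_h/N_h) s_h²/n_h, with W_h = N_h/N and N = 1700:
  stratum A: (1125/1700)²·(1 − 270/1125)·5.06²/270 = 0.0315615
  stratum B: (575/1700)²·(1 − 26/575)·11.52²/26 = 0.557537
V_st = 0.589099
V_srs = (1 − 296/1700)·78.36/296 = 0.218636
Relative efficiency = V_srs / V_st = 0.218636/0.589099 = 0.3711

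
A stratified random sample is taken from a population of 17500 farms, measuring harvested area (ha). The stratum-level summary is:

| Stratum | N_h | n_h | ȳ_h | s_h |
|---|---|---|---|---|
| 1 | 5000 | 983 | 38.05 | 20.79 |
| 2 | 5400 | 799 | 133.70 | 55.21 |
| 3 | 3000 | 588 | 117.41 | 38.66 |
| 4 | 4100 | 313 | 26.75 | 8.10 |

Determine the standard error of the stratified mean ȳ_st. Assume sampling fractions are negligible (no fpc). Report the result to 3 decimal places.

V̂(ȳ_st) = Σ W_h² s_h²/n_h, with W_h = N_h/N and N = 17500:
  stratum 1: (5000/17500)²·20.79²/983 = 0.0358938
  stratum 2: (5400/17500)²·55.21²/799 = 0.363245
  stratum 3: (3000/17500)²·38.66²/588 = 0.0746987
  stratum 4: (4100/17500)²·8.10²/313 = 0.0115058
V̂(ȳ_st) = 0.485344
SE(ȳ_st) = √0.485344 = 0.696666

SE(ȳ_st) ≈ 0.697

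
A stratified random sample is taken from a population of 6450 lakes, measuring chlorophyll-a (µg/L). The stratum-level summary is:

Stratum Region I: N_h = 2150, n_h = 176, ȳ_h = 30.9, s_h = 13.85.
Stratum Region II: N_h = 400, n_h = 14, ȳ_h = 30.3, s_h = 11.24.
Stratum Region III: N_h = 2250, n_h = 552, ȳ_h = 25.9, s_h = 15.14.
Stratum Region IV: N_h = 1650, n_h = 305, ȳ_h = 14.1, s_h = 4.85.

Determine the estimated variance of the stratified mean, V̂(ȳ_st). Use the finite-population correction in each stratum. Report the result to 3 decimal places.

V̂(ȳ_st) = Σ W_h² (1 − n_h/N_h) s_h²/n_h, with W_h = N_h/N and N = 6450:
  stratum Region I: (2150/6450)²·(1 − 176/2150)·13.85²/176 = 0.111187
  stratum Region II: (400/6450)²·(1 − 14/400)·11.24²/14 = 0.0334913
  stratum Region III: (2250/6450)²·(1 − 552/2250)·15.14²/552 = 0.0381341
  stratum Region IV: (1650/6450)²·(1 − 305/1650)·4.85²/305 = 0.00411406
V̂(ȳ_st) = 0.186926

V̂(ȳ_st) ≈ 0.187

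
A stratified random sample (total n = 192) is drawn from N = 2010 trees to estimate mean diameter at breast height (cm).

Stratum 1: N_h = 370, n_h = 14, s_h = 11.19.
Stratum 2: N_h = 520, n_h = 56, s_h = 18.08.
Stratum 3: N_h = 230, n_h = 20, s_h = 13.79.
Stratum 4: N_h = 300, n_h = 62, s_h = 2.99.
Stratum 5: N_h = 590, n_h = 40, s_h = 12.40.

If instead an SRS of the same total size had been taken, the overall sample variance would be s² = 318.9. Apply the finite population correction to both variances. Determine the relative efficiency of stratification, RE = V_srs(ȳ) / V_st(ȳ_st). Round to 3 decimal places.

V̂(ȳ_st) = Σ W_h² (1 − n_h/N_h) s_h²/n_h, with W_h = N_h/N and N = 2010:
  stratum 1: (370/2010)²·(1 − 14/370)·11.19²/14 = 0.291603
  stratum 2: (520/2010)²·(1 − 56/520)·18.08²/56 = 0.348609
  stratum 3: (230/2010)²·(1 − 20/230)·13.79²/20 = 0.113672
  stratum 4: (300/2010)²·(1 − 62/300)·2.99²/62 = 0.00254834
  stratum 5: (590/2010)²·(1 − 40/590)·12.40²/40 = 0.308749
V_st = 1.06518
V_srs = (1 − 192/2010)·318.9/192 = 1.50228
Relative efficiency = V_srs / V_st = 1.50228/1.06518 = 1.4104

RE ≈ 1.410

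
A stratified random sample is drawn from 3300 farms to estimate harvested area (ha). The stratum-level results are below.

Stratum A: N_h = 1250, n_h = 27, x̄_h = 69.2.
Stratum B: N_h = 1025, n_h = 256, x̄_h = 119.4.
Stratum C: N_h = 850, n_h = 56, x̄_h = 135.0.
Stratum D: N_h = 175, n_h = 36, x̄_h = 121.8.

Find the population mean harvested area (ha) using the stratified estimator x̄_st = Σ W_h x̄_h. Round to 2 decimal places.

N = Σ N_h = 3300. Stratum weights W_h = N_h/N.
x̄_st = (1250·69.2 + 1025·119.4 + 850·135.0 + 175·121.8) / 3300 = 104.5303

x̄_st ≈ 104.53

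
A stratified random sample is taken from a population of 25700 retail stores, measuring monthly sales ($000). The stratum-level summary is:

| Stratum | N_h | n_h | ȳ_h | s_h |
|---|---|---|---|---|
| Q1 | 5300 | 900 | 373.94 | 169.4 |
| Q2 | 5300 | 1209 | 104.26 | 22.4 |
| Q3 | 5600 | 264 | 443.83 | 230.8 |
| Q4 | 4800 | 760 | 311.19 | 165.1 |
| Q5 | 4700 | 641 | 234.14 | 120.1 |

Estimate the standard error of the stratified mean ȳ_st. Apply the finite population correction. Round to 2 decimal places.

V̂(ȳ_st) = Σ W_h² (1 − n_h/N_h) s_h²/n_h, with W_h = N_h/N and N = 25700:
  stratum Q1: (5300/25700)²·(1 − 900/5300)·169.4²/900 = 1.12576
  stratum Q2: (5300/25700)²·(1 − 1209/5300)·22.4²/1209 = 0.0136241
  stratum Q3: (5600/25700)²·(1 − 264/5600)·230.8²/264 = 9.12862
  stratum Q4: (4800/25700)²·(1 − 760/4800)·165.1²/760 = 1.05302
  stratum Q5: (4700/25700)²·(1 − 641/4700)·120.1²/641 = 0.649948
V̂(ȳ_st) = 11.971
SE(ȳ_st) = √11.971 = 3.45991

SE(ȳ_st) ≈ 3.46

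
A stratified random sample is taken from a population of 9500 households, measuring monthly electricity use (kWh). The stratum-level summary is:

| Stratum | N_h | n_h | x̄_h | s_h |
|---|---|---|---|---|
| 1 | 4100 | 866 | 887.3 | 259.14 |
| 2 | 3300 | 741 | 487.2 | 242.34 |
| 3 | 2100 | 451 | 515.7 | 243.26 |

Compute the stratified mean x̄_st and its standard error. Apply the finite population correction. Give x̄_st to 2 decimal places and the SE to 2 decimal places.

x̄_st = Σ W_h x̄_h = (4100·887.3 + 3300·487.2 + 2100·515.7)/9500 = 666.17474
V̂(x̄_st) = Σ W_h² (1 − n_h/N_h) s_h²/n_h, with W_h = N_h/N and N = 9500:
  stratum 1: (4100/9500)²·(1 − 866/4100)·259.14²/866 = 11.3927
  stratum 2: (3300/9500)²·(1 − 741/3300)·242.34²/741 = 7.41599
  stratum 3: (2100/9500)²·(1 − 451/2100)·243.26²/451 = 5.03451
V̂(x̄_st) = 23.8432
SE(x̄_st) = √23.8432 = 4.88295

x̄_st ≈ 666.17, SE ≈ 4.88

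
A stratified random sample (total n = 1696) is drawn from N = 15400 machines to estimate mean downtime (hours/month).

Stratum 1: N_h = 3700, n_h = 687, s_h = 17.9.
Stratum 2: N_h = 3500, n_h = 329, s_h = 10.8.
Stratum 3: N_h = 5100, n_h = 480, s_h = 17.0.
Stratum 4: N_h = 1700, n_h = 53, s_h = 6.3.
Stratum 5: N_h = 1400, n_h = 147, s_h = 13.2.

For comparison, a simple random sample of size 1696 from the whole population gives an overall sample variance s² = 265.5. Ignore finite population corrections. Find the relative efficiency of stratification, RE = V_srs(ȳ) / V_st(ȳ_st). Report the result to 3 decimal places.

RE ≈ 1.202

V̂(ȳ_st) = Σ W_h² s_h²/n_h, with W_h = N_h/N and N = 15400:
  stratum 1: (3700/15400)²·17.9²/687 = 0.0269222
  stratum 2: (3500/15400)²·10.8²/329 = 0.0183124
  stratum 3: (5100/15400)²·17.0²/480 = 0.0660322
  stratum 4: (1700/15400)²·6.3²/53 = 0.0091256
  stratum 5: (1400/15400)²·13.2²/147 = 0.00979592
V_st = 0.130188
V_srs = s²/n = 265.5/1696 = 0.156545
Relative efficiency = V_srs / V_st = 0.156545/0.130188 = 1.2024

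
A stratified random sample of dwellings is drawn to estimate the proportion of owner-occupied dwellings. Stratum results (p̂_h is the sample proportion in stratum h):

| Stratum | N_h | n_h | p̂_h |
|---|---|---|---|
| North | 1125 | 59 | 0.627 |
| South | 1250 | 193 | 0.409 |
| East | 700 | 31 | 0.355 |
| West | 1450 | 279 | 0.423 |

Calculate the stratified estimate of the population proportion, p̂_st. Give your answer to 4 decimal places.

N = 4525; stratum weights W_h = N_h/N.
p̂_st = Σ W_h p̂_h = (1125·0.627 + 1250·0.409 + 700·0.355 + 1450·0.423)/4525 = 0.45933

p̂_st ≈ 0.4593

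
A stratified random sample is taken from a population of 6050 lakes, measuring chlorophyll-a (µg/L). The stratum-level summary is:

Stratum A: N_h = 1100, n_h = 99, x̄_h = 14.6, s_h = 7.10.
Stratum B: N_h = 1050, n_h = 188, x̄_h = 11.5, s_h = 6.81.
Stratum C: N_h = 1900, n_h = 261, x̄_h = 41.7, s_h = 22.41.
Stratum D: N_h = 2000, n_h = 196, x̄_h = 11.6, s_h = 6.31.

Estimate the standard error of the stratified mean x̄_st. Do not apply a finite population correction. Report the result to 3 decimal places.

V̂(x̄_st) = Σ W_h² s_h²/n_h, with W_h = N_h/N and N = 6050:
  stratum A: (1100/6050)²·7.10²/99 = 0.0168328
  stratum B: (1050/6050)²·6.81²/188 = 0.00743026
  stratum C: (1900/6050)²·22.41²/261 = 0.189775
  stratum D: (2000/6050)²·6.31²/196 = 0.0221999
V̂(x̄_st) = 0.236238
SE(x̄_st) = √0.236238 = 0.486044

SE(x̄_st) ≈ 0.486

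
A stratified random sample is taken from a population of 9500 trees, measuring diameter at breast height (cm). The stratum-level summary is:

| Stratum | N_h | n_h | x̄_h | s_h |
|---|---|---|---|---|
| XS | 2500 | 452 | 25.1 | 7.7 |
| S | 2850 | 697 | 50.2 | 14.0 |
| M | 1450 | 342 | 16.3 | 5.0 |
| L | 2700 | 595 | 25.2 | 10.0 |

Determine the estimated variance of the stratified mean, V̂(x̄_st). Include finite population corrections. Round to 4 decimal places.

V̂(x̄_st) ≈ 0.0384

V̂(x̄_st) = Σ W_h² (1 − n_h/N_h) s_h²/n_h, with W_h = N_h/N and N = 9500:
  stratum XS: (2500/9500)²·(1 − 452/2500)·7.7²/452 = 0.00744159
  stratum S: (2850/9500)²·(1 − 697/2850)·14.0²/697 = 0.019119
  stratum M: (1450/9500)²·(1 − 342/1450)·5.0²/342 = 0.00130129
  stratum L: (2700/9500)²·(1 − 595/2700)·10.0²/595 = 0.010584
V̂(x̄_st) = 0.0384459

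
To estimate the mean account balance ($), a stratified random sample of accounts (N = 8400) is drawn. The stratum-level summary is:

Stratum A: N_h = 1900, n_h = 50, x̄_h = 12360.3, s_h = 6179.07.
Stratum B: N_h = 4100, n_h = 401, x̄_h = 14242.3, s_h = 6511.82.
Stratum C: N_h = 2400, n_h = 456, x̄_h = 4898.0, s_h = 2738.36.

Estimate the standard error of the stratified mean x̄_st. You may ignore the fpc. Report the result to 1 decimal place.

SE(x̄_st) ≈ 256.1

V̂(x̄_st) = Σ W_h² s_h²/n_h, with W_h = N_h/N and N = 8400:
  stratum A: (1900/8400)²·6179.07²/50 = 39068.3
  stratum B: (4100/8400)²·6511.82²/401 = 25192.4
  stratum C: (2400/8400)²·2738.36²/456 = 1342.39
V̂(x̄_st) = 65603.1
SE(x̄_st) = √65603.1 = 256.131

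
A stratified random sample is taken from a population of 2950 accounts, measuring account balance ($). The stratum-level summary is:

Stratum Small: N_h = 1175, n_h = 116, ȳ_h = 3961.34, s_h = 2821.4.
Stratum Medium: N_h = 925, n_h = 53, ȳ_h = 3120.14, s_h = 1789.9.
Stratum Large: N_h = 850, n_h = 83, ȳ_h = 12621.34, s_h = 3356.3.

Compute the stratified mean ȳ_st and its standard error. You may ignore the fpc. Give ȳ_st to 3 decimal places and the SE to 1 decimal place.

ȳ_st ≈ 6192.828, SE ≈ 167.6

ȳ_st = Σ W_h ȳ_h = (1175·3961.34 + 925·3120.14 + 850·12621.34)/2950 = 6192.82814
V̂(ȳ_st) = Σ W_h² s_h²/n_h, with W_h = N_h/N and N = 2950:
  stratum Small: (1175/2950)²·2821.4²/116 = 10886.9
  stratum Medium: (925/2950)²·1789.9²/53 = 5943.21
  stratum Large: (850/2950)²·3356.3²/83 = 11267.8
V̂(ȳ_st) = 28097.8
SE(ȳ_st) = √28097.8 = 167.624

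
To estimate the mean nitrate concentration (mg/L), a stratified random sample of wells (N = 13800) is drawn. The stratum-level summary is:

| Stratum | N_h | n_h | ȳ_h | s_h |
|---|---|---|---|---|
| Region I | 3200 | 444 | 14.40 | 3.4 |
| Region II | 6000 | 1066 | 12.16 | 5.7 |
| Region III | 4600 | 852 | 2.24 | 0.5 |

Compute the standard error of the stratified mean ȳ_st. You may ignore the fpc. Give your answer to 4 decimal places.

SE(ȳ_st) ≈ 0.0848

V̂(ȳ_st) = Σ W_h² s_h²/n_h, with W_h = N_h/N and N = 13800:
  stratum Region I: (3200/13800)²·3.4²/444 = 0.00139996
  stratum Region II: (6000/13800)²·5.7²/1066 = 0.00576152
  stratum Region III: (4600/13800)²·0.5²/852 = 3.2603e-05
V̂(ȳ_st) = 0.00719408
SE(ȳ_st) = √0.00719408 = 0.0848179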